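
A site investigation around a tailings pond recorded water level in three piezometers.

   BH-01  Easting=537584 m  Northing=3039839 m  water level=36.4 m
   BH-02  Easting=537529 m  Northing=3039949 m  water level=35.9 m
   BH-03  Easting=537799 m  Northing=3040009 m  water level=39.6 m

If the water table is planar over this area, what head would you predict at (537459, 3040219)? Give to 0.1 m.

35.5 m

Taking BH-01 as reference: BH-02−BH-01 = (-55, 110, -0.5); BH-03−BH-01 = (215, 170, +3.2).
Solve a·Δx + b·Δy = Δh: det = (-55)·170 − 215·110 = -33000.
∂h/∂x = [(-0.5)·170 − (+3.2)·110] / -33000 = +0.01324
∂h/∂y = [(-55)·(+3.2) − 215·(-0.5)] / -33000 = +0.002076
h(537459, 3040219) = 36.4 + (+0.01324)·(-125) + (+0.002076)·(380) = 36.4 -1.655 +0.789 = 35.533 m.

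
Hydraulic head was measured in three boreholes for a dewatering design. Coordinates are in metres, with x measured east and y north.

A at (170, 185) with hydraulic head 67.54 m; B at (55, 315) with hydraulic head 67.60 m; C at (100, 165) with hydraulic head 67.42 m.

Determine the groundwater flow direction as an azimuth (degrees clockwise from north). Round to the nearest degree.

Taking A as reference: B−A = (-115, 130, +0.06); C−A = (-70, -20, -0.12).
Solve a·Δx + b·Δy = Δh: det = (-115)·(-20) − (-70)·130 = 11400.
∂h/∂x = [(+0.06)·(-20) − (-0.12)·130] / 11400 = +0.001263
∂h/∂y = [(-115)·(-0.12) − (-70)·(+0.06)] / 11400 = +0.001579
Flow direction (−∇h) has components (-0.001263 E, -0.001579 N).
Azimuth = atan2(E, N) = atan2(-0.001263, -0.001579) = 218.7° ≈ 219°.

219°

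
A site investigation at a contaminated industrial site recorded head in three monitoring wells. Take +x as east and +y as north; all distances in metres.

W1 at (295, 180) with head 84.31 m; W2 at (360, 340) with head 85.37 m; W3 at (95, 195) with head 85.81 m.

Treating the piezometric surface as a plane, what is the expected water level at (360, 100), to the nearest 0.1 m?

With h = a·x + b·y + c and W1 as origin, the differences give:
  65·a + 160·b = +1.06
  (-200)·a + 15·b = +1.50
Eliminate b (×15 and ×160, subtract): 32975·a = -224.100 → a = ∂h/∂x = -0.006796
Back-substitute: b = ∂h/∂y = +0.009386.
h(360, 100) = 84.31 + (-0.006796)·(65) + (+0.009386)·(-80) = 84.31 -0.442 -0.751 = 83.117 m.

83.1 m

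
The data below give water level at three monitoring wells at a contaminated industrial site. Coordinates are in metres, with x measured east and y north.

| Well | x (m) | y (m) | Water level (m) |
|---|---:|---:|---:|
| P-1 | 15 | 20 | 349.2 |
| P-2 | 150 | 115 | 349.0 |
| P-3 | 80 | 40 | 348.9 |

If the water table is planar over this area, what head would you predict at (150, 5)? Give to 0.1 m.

348.1 m

Taking P-1 as reference: P-2−P-1 = (135, 95, -0.2); P-3−P-1 = (65, 20, -0.3).
Solve a·Δx + b·Δy = Δh: det = 135·20 − 65·95 = -3475.
∂h/∂x = [(-0.2)·20 − (-0.3)·95] / -3475 = -0.007050
∂h/∂y = [135·(-0.3) − 65·(-0.2)] / -3475 = +0.007914
h(150, 5) = 349.2 + (-0.007050)·(135) + (+0.007914)·(-15) = 349.2 -0.952 -0.119 = 348.129 m.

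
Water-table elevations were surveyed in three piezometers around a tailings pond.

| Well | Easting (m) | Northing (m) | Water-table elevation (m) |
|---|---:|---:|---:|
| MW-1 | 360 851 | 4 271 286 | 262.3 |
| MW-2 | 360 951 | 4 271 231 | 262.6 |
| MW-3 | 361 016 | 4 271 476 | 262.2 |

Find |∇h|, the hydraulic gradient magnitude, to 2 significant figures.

0.0028

With h = a·x + b·y + c and MW-1 as origin, the differences give:
  100·a + (-55)·b = +0.3
  165·a + 190·b = -0.1
Eliminate b (×190 and ×(-55), subtract): 28075·a = 51.50 → a = ∂h/∂x = +0.001834
Back-substitute: b = ∂h/∂y = -0.002119.
|∇h| = √(0.001834² + -0.002119²) = 0.002802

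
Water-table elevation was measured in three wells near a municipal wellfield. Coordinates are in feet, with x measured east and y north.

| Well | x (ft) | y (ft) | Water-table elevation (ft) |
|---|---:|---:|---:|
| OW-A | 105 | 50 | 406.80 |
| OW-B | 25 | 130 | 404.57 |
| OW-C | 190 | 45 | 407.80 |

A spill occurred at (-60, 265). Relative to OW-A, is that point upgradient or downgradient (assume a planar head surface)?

With h = a·x + b·y + c and OW-A as origin, the differences give:
  (-80)·a + 80·b = -2.23
  85·a + (-5)·b = +1.00
Eliminate b (×(-5) and ×80, subtract): -6400·a = -68.850 → a = ∂h/∂x = +0.01076
Back-substitute: b = ∂h/∂y = -0.01712.
Head at (-60, 265) = 406.80 + (+0.01076)·(-165) + (-0.01712)·(215) = 401.34 ft.
That is lower than the 406.80 ft at OW-A, so the point is downgradient.

downgradient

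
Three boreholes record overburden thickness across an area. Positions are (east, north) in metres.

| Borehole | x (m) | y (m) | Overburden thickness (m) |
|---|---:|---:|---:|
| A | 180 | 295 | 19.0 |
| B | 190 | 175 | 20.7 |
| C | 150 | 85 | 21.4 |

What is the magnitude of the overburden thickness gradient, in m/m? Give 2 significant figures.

0.018 m/m

Differences from A: to B (Δx, Δy, Δh) = (10, -120, +1.7); to C = (-30, -210, +2.4).
Determinant of the coordinate differences = 10·(-210) − (-30)·(-120) = -5700.
∂d/∂x = [(+1.7)·(-210) − (+2.4)·(-120)] / -5700 = +0.01211
∂d/∂y = [10·(+2.4) − (-30)·(+1.7)] / -5700 = -0.01316
|∇f| = √(0.01211² + -0.01316²) = 0.01788 m/m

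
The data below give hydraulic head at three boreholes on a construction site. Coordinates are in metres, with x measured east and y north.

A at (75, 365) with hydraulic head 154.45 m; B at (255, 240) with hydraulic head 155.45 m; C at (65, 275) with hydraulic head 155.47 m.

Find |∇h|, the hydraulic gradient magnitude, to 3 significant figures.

Three-point gradient (reference A): Δ to B = (180, -125, +1.00), Δ to C = (-10, -90, +1.02).
∂h/∂x = -0.002149, ∂h/∂y = -0.01109 (det = -17450).
|∇h| = √(-0.002149² + -0.01109²) = 0.0113

0.0113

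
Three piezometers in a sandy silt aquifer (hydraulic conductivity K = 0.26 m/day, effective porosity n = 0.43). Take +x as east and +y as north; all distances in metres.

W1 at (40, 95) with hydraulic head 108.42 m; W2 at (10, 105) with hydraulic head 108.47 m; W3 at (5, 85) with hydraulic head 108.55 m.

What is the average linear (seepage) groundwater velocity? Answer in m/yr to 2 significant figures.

0.95 m/yr

Differences from W1: to W2 (Δx, Δy, Δh) = (-30, 10, +0.05); to W3 = (-35, -10, +0.13).
Determinant of the coordinate differences = (-30)·(-10) − (-35)·10 = 650.
∂h/∂x = [(+0.05)·(-10) − (+0.13)·10] / 650 = -0.002769
∂h/∂y = [(-30)·(+0.13) − (-35)·(+0.05)] / 650 = -0.003308
|∇h| = √(-0.002769² + -0.003308²) = 0.004314
Seepage velocity v = K·i/n = 0.26 × 0.004314 / 0.43 = 0.002608 m/day = 0.9526 m/yr.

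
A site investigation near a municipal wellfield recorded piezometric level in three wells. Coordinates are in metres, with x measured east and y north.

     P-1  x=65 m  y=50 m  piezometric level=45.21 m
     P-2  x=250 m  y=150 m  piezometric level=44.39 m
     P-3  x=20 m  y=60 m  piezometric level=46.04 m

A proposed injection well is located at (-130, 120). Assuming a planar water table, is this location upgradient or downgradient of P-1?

upgradient

Taking P-1 as reference: P-2−P-1 = (185, 100, -0.82); P-3−P-1 = (-45, 10, +0.83).
Solve a·Δx + b·Δy = Δh: det = 185·10 − (-45)·100 = 6350.
∂h/∂x = [(-0.82)·10 − (+0.83)·100] / 6350 = -0.01436
∂h/∂y = [185·(+0.83) − (-45)·(-0.82)] / 6350 = +0.01837
Head at (-130, 120) = 45.21 + (-0.01436)·(-195) + (+0.01837)·(70) = 49.30 m.
That is higher than the 45.21 m at P-1, so the point is upgradient.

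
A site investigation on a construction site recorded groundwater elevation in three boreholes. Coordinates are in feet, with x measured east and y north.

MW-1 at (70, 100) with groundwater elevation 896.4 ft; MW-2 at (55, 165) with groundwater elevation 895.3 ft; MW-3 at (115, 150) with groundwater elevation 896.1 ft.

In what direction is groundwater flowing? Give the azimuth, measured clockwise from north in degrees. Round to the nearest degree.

327°

With h = a·x + b·y + c and MW-1 as origin, the differences give:
  (-15)·a + 65·b = -1.1
  45·a + 50·b = -0.3
Eliminate b (×50 and ×65, subtract): -3675·a = -35.50 → a = ∂h/∂x = +0.009660
Back-substitute: b = ∂h/∂y = -0.01469.
Flow direction (−∇h) has components (-0.009660 E, +0.01469 N).
Azimuth = atan2(E, N) = atan2(-0.009660, +0.01469) = 326.7° ≈ 327°.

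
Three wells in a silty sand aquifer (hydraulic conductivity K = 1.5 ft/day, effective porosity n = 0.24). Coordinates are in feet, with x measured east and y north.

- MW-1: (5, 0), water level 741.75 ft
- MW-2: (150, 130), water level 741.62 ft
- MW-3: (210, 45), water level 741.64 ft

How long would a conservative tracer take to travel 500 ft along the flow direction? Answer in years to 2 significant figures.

Taking MW-1 as reference: MW-2−MW-1 = (145, 130, -0.13); MW-3−MW-1 = (205, 45, -0.11).
Solve a·Δx + b·Δy = Δh: det = 145·45 − 205·130 = -20125.
∂h/∂x = [(-0.13)·45 − (-0.11)·130] / -20125 = -0.0004199
∂h/∂y = [145·(-0.11) − 205·(-0.13)] / -20125 = -0.0005317
|∇h| = √(-0.0004199² + -0.0005317²) = 0.0006775
Seepage velocity v = K·i/n = 1.5 × 0.0006775 / 0.24 = 0.004234 ft/day.
t = 500 / 0.004234 = 1.181e+05 days = 323 years.

320 years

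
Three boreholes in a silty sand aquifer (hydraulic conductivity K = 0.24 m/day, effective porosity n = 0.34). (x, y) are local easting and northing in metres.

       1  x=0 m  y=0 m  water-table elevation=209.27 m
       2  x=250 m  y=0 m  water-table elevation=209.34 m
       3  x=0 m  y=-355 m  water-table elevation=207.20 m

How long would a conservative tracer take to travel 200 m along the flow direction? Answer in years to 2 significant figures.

130 years

∂h/∂x = (209.34 − 209.27) / (250 − 0) = +0.0002800
∂h/∂y = (207.20 − 209.27) / (-355 − 0) = +0.005831
|∇h| = √(0.0002800² + 0.005831²) = 0.005838
Seepage velocity v = K·i/n = 0.24 × 0.005838 / 0.34 = 0.004121 m/day.
t = 200 / 0.004121 = 4.853e+04 days = 133 years.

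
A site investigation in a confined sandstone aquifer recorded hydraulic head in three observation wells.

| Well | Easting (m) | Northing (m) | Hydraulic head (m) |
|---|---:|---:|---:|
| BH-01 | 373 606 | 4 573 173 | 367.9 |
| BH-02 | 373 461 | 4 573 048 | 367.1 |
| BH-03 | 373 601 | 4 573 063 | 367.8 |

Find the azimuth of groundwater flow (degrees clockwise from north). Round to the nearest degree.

262°

Differences from BH-01: to BH-02 (Δx, Δy, Δh) = (-145, -125, -0.8); to BH-03 = (-5, -110, -0.1).
Determinant of the coordinate differences = (-145)·(-110) − (-5)·(-125) = 15325.
∂h/∂x = [(-0.8)·(-110) − (-0.1)·(-125)] / 15325 = +0.004927
∂h/∂y = [(-145)·(-0.1) − (-5)·(-0.8)] / 15325 = +0.0006852
Flow direction (−∇h) has components (-0.004927 E, -0.0006852 N).
Azimuth = atan2(E, N) = atan2(-0.004927, -0.0006852) = 262.1° ≈ 262°.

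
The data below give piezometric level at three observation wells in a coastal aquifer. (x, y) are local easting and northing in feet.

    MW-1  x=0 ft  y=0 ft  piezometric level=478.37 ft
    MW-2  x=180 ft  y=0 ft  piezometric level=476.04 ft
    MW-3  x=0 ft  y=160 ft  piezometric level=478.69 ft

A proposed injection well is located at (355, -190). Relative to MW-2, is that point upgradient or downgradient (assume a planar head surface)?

∂h/∂x = (476.04 − 478.37) / (180 − 0) = -0.01294
∂h/∂y = (478.69 − 478.37) / (160 − 0) = +0.002000
Head at (355, -190) = 478.37 + (-0.01294)·(355) + (+0.002000)·(-190) = 473.39 ft.
That is lower than the 476.04 ft at MW-2, so the point is downgradient.

downgradient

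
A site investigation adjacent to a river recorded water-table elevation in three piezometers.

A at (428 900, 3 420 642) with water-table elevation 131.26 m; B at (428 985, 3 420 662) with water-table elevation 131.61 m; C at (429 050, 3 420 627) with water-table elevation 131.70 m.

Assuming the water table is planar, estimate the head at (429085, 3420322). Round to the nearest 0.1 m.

130.7 m

With h = a·x + b·y + c and A as origin, the differences give:
  85·a + 20·b = +0.35
  150·a + (-15)·b = +0.44
Eliminate b (×(-15) and ×20, subtract): -4275·a = -14.050 → a = ∂h/∂x = +0.003287
Back-substitute: b = ∂h/∂y = +0.003532.
h(429085, 3420322) = 131.26 + (+0.003287)·(185) + (+0.003532)·(-320) = 131.26 +0.608 -1.130 = 130.738 m.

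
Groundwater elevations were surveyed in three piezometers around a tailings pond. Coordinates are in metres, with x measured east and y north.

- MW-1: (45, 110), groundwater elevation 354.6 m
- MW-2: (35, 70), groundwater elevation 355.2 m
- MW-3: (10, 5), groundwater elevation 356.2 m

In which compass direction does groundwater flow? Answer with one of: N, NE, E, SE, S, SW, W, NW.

Taking MW-1 as reference: MW-2−MW-1 = (-10, -40, +0.6); MW-3−MW-1 = (-35, -105, +1.6).
Determinant of the coordinate differences = (-10)·(-105) − (-35)·(-40) = -350.
∂h/∂x = [(+0.6)·(-105) − (+1.6)·(-40)] / -350 = -0.002857
∂h/∂y = [(-10)·(+1.6) − (-35)·(+0.6)] / -350 = -0.01429
Flow = −∇h = (+0.002857 east, +0.01429 north), which points north.

N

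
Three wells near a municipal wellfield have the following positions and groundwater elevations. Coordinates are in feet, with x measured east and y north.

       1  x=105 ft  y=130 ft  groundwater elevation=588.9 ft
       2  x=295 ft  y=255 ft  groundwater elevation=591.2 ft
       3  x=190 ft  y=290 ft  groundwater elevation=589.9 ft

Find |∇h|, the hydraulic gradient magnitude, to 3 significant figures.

With h = a·x + b·y + c and 1 as origin, the differences give:
  190·a + 125·b = +2.3
  85·a + 160·b = +1.0
Eliminate b (×160 and ×125, subtract): 19775·a = 243.00 → a = ∂h/∂x = +0.01229
Back-substitute: b = ∂h/∂y = -0.0002781.
|∇h| = √(0.01229² + -0.0002781²) = 0.01229

0.0123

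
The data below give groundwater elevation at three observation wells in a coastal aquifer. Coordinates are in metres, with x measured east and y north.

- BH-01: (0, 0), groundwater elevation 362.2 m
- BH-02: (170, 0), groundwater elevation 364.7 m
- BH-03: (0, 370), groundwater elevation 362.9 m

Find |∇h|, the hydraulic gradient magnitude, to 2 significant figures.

∂h/∂x = (364.7 − 362.2) / (170 − 0) = +0.01471
∂h/∂y = (362.9 − 362.2) / (370 − 0) = +0.001892
|∇h| = √(0.01471² + 0.001892²) = 0.01483

0.015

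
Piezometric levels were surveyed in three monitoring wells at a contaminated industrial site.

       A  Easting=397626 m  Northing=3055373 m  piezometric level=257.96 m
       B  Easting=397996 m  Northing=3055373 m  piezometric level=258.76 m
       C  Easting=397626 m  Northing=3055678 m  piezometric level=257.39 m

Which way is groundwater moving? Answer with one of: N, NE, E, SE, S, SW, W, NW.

NW

∂h/∂x = (258.76 − 257.96) / (397996 − 397626) = +0.002162
∂h/∂y = (257.39 − 257.96) / (3055678 − 3055373) = -0.001869
Flow = −∇h = (-0.002162 east, +0.001869 north), which points northwest.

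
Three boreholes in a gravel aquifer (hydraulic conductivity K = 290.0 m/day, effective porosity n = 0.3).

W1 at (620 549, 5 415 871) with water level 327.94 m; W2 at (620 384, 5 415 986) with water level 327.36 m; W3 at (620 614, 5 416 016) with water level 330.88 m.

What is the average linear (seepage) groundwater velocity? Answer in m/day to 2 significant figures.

19 m/day

With h = a·x + b·y + c and W1 as origin, the differences give:
  (-165)·a + 115·b = -0.58
  65·a + 145·b = +2.94
Eliminate b (×145 and ×115, subtract): -31400·a = -422.200 → a = ∂h/∂x = +0.01345
Back-substitute: b = ∂h/∂y = +0.01425.
|∇h| = √(0.01345² + 0.01425²) = 0.0196
Seepage velocity v = K·i/n = 290.0 × 0.0196 / 0.3 = 18.95 m/day.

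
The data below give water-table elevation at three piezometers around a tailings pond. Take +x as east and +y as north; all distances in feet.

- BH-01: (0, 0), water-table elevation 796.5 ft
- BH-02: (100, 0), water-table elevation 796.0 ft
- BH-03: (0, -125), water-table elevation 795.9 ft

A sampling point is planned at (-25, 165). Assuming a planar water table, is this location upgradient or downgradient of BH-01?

upgradient

∂h/∂x = (796.0 − 796.5) / (100 − 0) = -0.005000
∂h/∂y = (795.9 − 796.5) / (-125 − 0) = +0.004800
Head at (-25, 165) = 796.5 + (-0.005000)·(-25) + (+0.004800)·(165) = 797.42 ft.
That is higher than the 796.5 ft at BH-01, so the point is upgradient.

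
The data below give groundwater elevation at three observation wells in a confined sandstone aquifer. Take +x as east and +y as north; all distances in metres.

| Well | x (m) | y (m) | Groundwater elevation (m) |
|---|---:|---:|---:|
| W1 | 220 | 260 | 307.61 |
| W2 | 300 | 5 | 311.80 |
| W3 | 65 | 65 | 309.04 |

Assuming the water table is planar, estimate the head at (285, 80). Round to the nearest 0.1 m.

Taking W1 as reference: W2−W1 = (80, -255, +4.19); W3−W1 = (-155, -195, +1.43).
Solve a·Δx + b·Δy = Δh: det = 80·(-195) − (-155)·(-255) = -55125.
∂h/∂x = [(+4.19)·(-195) − (+1.43)·(-255)] / -55125 = +0.008207
∂h/∂y = [80·(+1.43) − (-155)·(+4.19)] / -55125 = -0.01386
h(285, 80) = 307.61 + (+0.008207)·(65) + (-0.01386)·(-180) = 307.61 +0.533 +2.494 = 310.638 m.

310.6 m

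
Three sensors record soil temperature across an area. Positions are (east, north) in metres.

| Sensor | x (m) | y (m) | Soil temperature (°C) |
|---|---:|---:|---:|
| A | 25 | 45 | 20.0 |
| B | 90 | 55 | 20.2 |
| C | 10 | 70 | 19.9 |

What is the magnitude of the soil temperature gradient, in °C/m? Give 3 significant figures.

Differences from A: to B (Δx, Δy, Δh) = (65, 10, +0.2); to C = (-15, 25, -0.1).
Determinant of the coordinate differences = 65·25 − (-15)·10 = 1775.
∂T/∂x = [(+0.2)·25 − (-0.1)·10] / 1775 = +0.003380
∂T/∂y = [65·(-0.1) − (-15)·(+0.2)] / 1775 = -0.001972
|∇f| = √(0.003380² + -0.001972²) = 0.003913 °C/m

0.00391 °C/m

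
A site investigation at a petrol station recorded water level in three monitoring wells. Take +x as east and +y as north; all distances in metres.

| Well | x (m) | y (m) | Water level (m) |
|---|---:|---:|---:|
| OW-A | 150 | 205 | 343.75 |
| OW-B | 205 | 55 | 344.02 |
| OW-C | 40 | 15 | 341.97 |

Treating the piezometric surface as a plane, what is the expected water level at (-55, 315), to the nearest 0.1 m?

With h = a·x + b·y + c and OW-A as origin, the differences give:
  55·a + (-150)·b = +0.27
  (-110)·a + (-190)·b = -1.78
Eliminate b (×(-190) and ×(-150), subtract): -26950·a = -318.300 → a = ∂h/∂x = +0.01181
Back-substitute: b = ∂h/∂y = +0.002531.
h(-55, 315) = 343.75 + (+0.01181)·(-205) + (+0.002531)·(110) = 343.75 -2.421 +0.278 = 341.607 m.

341.6 m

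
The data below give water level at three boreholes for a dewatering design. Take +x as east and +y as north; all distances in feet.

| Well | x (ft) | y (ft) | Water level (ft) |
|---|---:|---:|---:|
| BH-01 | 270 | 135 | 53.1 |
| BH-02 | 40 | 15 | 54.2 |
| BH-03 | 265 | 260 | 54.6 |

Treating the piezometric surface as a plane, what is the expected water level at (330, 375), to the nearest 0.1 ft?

With h = a·x + b·y + c and BH-01 as origin, the differences give:
  (-230)·a + (-120)·b = +1.1
  (-5)·a + 125·b = +1.5
Eliminate b (×125 and ×(-120), subtract): -29350·a = 317.50 → a = ∂h/∂x = -0.01082
Back-substitute: b = ∂h/∂y = +0.01157.
h(330, 375) = 53.1 + (-0.01082)·(60) + (+0.01157)·(240) = 53.1 -0.649 +2.776 = 55.227 ft.

55.2 ft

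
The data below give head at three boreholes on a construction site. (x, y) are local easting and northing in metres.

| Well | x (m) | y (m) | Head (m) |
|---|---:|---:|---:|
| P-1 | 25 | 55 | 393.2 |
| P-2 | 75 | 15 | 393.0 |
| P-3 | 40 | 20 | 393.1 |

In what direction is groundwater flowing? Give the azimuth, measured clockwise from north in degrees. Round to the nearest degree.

With h = a·x + b·y + c and P-1 as origin, the differences give:
  50·a + (-40)·b = -0.2
  15·a + (-35)·b = -0.1
Eliminate b (×(-35) and ×(-40), subtract): -1150·a = 3.00 → a = ∂h/∂x = -0.002609
Back-substitute: b = ∂h/∂y = +0.001739.
Flow direction (−∇h) has components (+0.002609 E, -0.001739 N).
Azimuth = atan2(E, N) = atan2(+0.002609, -0.001739) = 123.7° ≈ 124°.

124°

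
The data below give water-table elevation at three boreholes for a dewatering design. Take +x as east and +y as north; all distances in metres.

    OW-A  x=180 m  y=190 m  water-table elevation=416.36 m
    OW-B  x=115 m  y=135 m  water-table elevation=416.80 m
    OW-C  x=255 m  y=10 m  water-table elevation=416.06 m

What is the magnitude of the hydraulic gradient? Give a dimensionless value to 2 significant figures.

With h = a·x + b·y + c and OW-A as origin, the differences give:
  (-65)·a + (-55)·b = +0.44
  75·a + (-180)·b = -0.30
Eliminate b (×(-180) and ×(-55), subtract): 15825·a = -95.700 → a = ∂h/∂x = -0.006047
Back-substitute: b = ∂h/∂y = -0.0008531.
|∇h| = √(-0.006047² + -0.0008531²) = 0.006107

0.0061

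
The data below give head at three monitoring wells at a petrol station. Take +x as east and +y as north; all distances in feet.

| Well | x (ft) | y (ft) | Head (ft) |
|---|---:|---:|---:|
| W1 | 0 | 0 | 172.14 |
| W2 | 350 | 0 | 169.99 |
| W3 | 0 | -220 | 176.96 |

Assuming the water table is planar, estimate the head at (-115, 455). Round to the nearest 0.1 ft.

∂h/∂x = (169.99 − 172.14) / (350 − 0) = -0.006143
∂h/∂y = (176.96 − 172.14) / (-220 − 0) = -0.02191
h(-115, 455) = 172.14 + (-0.006143)·(-115) + (-0.02191)·(455) = 172.14 +0.706 -9.969 = 162.878 ft.

162.9 ft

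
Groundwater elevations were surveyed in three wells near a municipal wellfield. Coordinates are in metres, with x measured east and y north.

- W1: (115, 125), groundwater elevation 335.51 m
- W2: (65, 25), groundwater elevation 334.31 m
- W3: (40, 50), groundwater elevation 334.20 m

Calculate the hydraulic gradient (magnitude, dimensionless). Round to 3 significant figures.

0.0127

Taking W1 as reference: W2−W1 = (-50, -100, -1.20); W3−W1 = (-75, -75, -1.31).
Determinant of the coordinate differences = (-50)·(-75) − (-75)·(-100) = -3750.
∂h/∂x = [(-1.20)·(-75) − (-1.31)·(-100)] / -3750 = +0.01093
∂h/∂y = [(-50)·(-1.31) − (-75)·(-1.20)] / -3750 = +0.006533
|∇h| = √(0.01093² + 0.006533²) = 0.01273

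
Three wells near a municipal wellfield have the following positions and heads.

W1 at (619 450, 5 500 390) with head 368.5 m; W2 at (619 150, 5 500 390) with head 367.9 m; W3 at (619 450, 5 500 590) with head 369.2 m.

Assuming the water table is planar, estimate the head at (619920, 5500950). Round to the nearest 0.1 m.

371.4 m

∂h/∂x = (367.9 − 368.5) / (619150 − 619450) = +0.002000
∂h/∂y = (369.2 − 368.5) / (5500590 − 5500390) = +0.003500
h(619920, 5500950) = 368.5 + (+0.002000)·(470) + (+0.003500)·(560) = 368.5 +0.940 +1.960 = 371.400 m.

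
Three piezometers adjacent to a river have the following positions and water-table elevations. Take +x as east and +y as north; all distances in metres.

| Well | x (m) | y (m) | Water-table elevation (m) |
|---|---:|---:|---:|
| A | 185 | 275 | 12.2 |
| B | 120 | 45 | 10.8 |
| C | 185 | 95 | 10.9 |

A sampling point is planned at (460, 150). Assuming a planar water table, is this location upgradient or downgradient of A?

Taking A as reference: B−A = (-65, -230, -1.4); C−A = (0, -180, -1.3).
Solve a·Δx + b·Δy = Δh: det = (-65)·(-180) − 0·(-230) = 11700.
∂h/∂x = [(-1.4)·(-180) − (-1.3)·(-230)] / 11700 = -0.004017
∂h/∂y = [(-65)·(-1.3) − 0·(-1.4)] / 11700 = +0.007222
Head at (460, 150) = 12.2 + (-0.004017)·(275) + (+0.007222)·(-125) = 10.19 m.
That is lower than the 12.2 m at A, so the point is downgradient.

downgradient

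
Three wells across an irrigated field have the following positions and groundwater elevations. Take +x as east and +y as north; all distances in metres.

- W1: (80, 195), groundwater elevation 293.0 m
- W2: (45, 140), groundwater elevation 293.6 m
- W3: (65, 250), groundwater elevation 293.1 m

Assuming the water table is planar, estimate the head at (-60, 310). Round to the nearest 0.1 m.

Differences from W1: to W2 (Δx, Δy, Δh) = (-35, -55, +0.6); to W3 = (-15, 55, +0.1).
Determinant of the coordinate differences = (-35)·55 − (-15)·(-55) = -2750.
∂h/∂x = [(+0.6)·55 − (+0.1)·(-55)] / -2750 = -0.01400
∂h/∂y = [(-35)·(+0.1) − (-15)·(+0.6)] / -2750 = -0.002000
h(-60, 310) = 293.0 + (-0.01400)·(-140) + (-0.002000)·(115) = 293.0 +1.960 -0.230 = 294.730 m.

294.7 m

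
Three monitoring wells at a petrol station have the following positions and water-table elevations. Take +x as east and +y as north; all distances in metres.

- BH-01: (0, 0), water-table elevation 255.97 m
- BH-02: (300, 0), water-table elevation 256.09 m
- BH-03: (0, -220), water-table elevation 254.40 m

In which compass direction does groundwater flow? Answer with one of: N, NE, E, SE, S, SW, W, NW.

S

∂h/∂x = (256.09 − 255.97) / (300 − 0) = +0.0004000
∂h/∂y = (254.40 − 255.97) / (-220 − 0) = +0.007136
Flow = −∇h = (-0.0004000 east, -0.007136 north), which points south.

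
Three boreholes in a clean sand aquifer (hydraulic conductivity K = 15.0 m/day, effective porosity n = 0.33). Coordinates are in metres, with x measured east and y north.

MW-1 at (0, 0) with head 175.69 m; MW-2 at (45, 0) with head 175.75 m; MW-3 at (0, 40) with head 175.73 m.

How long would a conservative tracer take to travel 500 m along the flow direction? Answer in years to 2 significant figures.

18 years

∂h/∂x = (175.75 − 175.69) / (45 − 0) = +0.001333
∂h/∂y = (175.73 − 175.69) / (40 − 0) = +0.0010000
|∇h| = √(0.001333² + 0.0010000²) = 0.001666
Seepage velocity v = K·i/n = 15.0 × 0.001666 / 0.33 = 0.07573 m/day.
t = 500 / 0.07573 = 6602 days = 18.1 years.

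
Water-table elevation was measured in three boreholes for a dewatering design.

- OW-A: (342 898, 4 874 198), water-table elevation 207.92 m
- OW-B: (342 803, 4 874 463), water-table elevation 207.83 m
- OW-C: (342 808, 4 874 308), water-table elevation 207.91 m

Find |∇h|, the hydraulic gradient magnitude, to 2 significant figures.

0.00076

Taking OW-A as reference: OW-B−OW-A = (-95, 265, -0.09); OW-C−OW-A = (-90, 110, -0.01).
Solve a·Δx + b·Δy = Δh: det = (-95)·110 − (-90)·265 = 13400.
∂h/∂x = [(-0.09)·110 − (-0.01)·265] / 13400 = -0.0005410
∂h/∂y = [(-95)·(-0.01) − (-90)·(-0.09)] / 13400 = -0.0005336
|∇h| = √(-0.0005410² + -0.0005336²) = 0.0007599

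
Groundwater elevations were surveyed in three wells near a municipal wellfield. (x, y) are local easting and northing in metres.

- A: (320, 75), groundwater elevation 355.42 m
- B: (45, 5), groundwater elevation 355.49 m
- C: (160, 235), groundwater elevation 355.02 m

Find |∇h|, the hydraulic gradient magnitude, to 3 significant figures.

0.00222

With h = a·x + b·y + c and A as origin, the differences give:
  (-275)·a + (-70)·b = +0.07
  (-160)·a + 160·b = -0.40
Eliminate b (×160 and ×(-70), subtract): -55200·a = -16.800 → a = ∂h/∂x = +0.0003043
Back-substitute: b = ∂h/∂y = -0.002196.
|∇h| = √(0.0003043² + -0.002196²) = 0.002217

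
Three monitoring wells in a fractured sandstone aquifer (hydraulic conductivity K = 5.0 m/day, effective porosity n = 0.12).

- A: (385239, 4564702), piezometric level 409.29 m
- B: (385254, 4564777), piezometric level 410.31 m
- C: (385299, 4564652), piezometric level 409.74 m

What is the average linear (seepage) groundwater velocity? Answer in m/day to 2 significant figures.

0.80 m/day

With h = a·x + b·y + c and A as origin, the differences give:
  15·a + 75·b = +1.02
  60·a + (-50)·b = +0.45
Eliminate b (×(-50) and ×75, subtract): -5250·a = -84.750 → a = ∂h/∂x = +0.01614
Back-substitute: b = ∂h/∂y = +0.01037.
|∇h| = √(0.01614² + 0.01037²) = 0.01918
Seepage velocity v = K·i/n = 5.0 × 0.01918 / 0.12 = 0.7992 m/day.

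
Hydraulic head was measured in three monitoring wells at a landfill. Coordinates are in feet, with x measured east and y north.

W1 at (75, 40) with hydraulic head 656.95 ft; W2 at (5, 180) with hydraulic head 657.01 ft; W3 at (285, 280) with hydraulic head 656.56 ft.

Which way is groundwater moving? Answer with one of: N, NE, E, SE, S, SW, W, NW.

E

Three-point gradient (reference W1): Δ to W2 = (-70, 140, +0.06), Δ to W3 = (210, 240, -0.39).
∂h/∂x = -0.001494, ∂h/∂y = -0.0003182 (det = -46200).
Flow = −∇h = (+0.001494 east, +0.0003182 north), which points east.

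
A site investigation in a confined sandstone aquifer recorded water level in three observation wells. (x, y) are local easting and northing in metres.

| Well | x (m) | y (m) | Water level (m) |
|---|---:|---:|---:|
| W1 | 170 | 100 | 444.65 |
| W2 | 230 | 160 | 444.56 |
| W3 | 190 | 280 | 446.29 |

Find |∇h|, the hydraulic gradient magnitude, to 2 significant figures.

0.016

Differences from W1: to W2 (Δx, Δy, Δh) = (60, 60, -0.09); to W3 = (20, 180, +1.64).
Determinant of the coordinate differences = 60·180 − 20·60 = 9600.
∂h/∂x = [(-0.09)·180 − (+1.64)·60] / 9600 = -0.01194
∂h/∂y = [60·(+1.64) − 20·(-0.09)] / 9600 = +0.01044
|∇h| = √(-0.01194² + 0.01044²) = 0.01586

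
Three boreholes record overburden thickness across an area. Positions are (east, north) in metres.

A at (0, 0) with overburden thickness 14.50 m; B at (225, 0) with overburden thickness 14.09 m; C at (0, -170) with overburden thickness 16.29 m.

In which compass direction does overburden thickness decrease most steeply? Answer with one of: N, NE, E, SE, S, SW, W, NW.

∂d/∂x = (14.09 − 14.50) / (225 − 0) = -0.001822
∂d/∂y = (16.29 − 14.50) / (-170 − 0) = -0.01053
Steepest decrease is along −∇f = (+0.001822 E, +0.01053 N) → north.

N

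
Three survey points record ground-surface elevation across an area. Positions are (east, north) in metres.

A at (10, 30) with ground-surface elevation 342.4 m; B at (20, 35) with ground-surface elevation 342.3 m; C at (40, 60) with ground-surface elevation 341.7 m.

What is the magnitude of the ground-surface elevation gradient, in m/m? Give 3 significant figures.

Taking A as reference: B−A = (10, 5, -0.1); C−A = (30, 30, -0.7).
Determinant of the coordinate differences = 10·30 − 30·5 = 150.
∂z/∂x = [(-0.1)·30 − (-0.7)·5] / 150 = +0.003333
∂z/∂y = [10·(-0.7) − 30·(-0.1)] / 150 = -0.02667
|∇f| = √(0.003333² + -0.02667²) = 0.02688 m/m

0.0269 m/m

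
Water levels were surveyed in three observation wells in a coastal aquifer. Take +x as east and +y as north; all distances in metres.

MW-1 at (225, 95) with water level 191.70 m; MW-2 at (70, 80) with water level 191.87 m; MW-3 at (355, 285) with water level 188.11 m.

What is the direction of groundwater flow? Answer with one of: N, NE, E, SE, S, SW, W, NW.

Taking MW-1 as reference: MW-2−MW-1 = (-155, -15, +0.17); MW-3−MW-1 = (130, 190, -3.59).
Determinant of the coordinate differences = (-155)·190 − 130·(-15) = -27500.
∂h/∂x = [(+0.17)·190 − (-3.59)·(-15)] / -27500 = +0.0007836
∂h/∂y = [(-155)·(-3.59) − 130·(+0.17)] / -27500 = -0.01943
Flow = −∇h = (-0.0007836 east, +0.01943 north), which points north.

N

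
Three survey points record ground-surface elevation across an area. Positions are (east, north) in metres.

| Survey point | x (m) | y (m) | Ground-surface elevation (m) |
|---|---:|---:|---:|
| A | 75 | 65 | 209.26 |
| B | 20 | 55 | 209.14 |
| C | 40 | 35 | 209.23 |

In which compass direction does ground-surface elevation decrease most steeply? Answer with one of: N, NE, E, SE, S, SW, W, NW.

NW

Three-point gradient (reference A): Δ to B = (-55, -10, -0.12), Δ to C = (-35, -30, -0.03).
∂z/∂x = +0.002538, ∂z/∂y = -0.001962 (det = 1300).
Steepest decrease is along −∇f = (-0.002538 E, +0.001962 N) → northwest.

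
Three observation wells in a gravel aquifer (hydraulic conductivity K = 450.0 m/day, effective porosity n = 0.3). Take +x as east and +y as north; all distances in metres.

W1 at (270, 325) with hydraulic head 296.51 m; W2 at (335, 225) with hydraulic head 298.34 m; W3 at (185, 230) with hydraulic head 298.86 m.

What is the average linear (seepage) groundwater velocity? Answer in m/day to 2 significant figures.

32 m/day

With h = a·x + b·y + c and W1 as origin, the differences give:
  65·a + (-100)·b = +1.83
  (-85)·a + (-95)·b = +2.35
Eliminate b (×(-95) and ×(-100), subtract): -14675·a = 61.150 → a = ∂h/∂x = -0.004167
Back-substitute: b = ∂h/∂y = -0.02101.
|∇h| = √(-0.004167² + -0.02101²) = 0.02142
Seepage velocity v = K·i/n = 450.0 × 0.02142 / 0.3 = 32.13 m/day.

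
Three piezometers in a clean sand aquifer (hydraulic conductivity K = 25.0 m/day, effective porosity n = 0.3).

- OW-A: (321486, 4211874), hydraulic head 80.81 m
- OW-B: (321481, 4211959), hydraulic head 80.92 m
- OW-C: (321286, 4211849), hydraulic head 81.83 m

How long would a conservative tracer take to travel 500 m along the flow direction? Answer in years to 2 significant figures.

3.1 years

Taking OW-A as reference: OW-B−OW-A = (-5, 85, +0.11); OW-C−OW-A = (-200, -25, +1.02).
Determinant of the coordinate differences = (-5)·(-25) − (-200)·85 = 17125.
∂h/∂x = [(+0.11)·(-25) − (+1.02)·85] / 17125 = -0.005223
∂h/∂y = [(-5)·(+1.02) − (-200)·(+0.11)] / 17125 = +0.0009869
|∇h| = √(-0.005223² + 0.0009869²) = 0.005315
Seepage velocity v = K·i/n = 25.0 × 0.005315 / 0.3 = 0.4429 m/day.
t = 500 / 0.4429 = 1129 days = 3.09 years.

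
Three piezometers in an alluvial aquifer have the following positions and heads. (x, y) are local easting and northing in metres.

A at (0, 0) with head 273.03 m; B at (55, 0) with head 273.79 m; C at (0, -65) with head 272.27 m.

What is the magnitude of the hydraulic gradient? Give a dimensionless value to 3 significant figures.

∂h/∂x = (273.79 − 273.03) / (55 − 0) = +0.01382
∂h/∂y = (272.27 − 273.03) / (-65 − 0) = +0.01169
|∇h| = √(0.01382² + 0.01169²) = 0.0181

0.0181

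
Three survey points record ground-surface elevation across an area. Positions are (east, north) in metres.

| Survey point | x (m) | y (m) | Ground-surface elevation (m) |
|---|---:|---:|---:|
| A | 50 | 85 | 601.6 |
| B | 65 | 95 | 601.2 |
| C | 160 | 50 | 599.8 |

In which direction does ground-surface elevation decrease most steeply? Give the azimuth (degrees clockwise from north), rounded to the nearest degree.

062°

Differences from A: to B (Δx, Δy, Δh) = (15, 10, -0.4); to C = (110, -35, -1.8).
Determinant of the coordinate differences = 15·(-35) − 110·10 = -1625.
∂z/∂x = [(-0.4)·(-35) − (-1.8)·10] / -1625 = -0.01969
∂z/∂y = [15·(-1.8) − 110·(-0.4)] / -1625 = -0.01046
Steepest decrease is along −∇f: components (+0.01969 E, +0.01046 N).
Azimuth = atan2(+0.01969, +0.01046) = 62.0° ≈ 062°.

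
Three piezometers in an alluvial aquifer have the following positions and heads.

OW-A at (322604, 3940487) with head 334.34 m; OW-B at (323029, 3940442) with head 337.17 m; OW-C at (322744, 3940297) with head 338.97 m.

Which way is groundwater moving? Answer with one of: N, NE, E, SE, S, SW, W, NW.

Three-point gradient (reference OW-A): Δ to OW-B = (425, -45, +2.83), Δ to OW-C = (140, -190, +4.63).
∂h/∂x = +0.004424, ∂h/∂y = -0.02111 (det = -74450).
Flow = −∇h = (-0.004424 east, +0.02111 north), which points north.

N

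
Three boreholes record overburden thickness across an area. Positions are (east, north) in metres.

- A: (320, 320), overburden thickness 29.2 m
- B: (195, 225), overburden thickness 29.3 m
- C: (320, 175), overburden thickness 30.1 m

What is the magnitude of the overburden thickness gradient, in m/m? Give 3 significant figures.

Taking A as reference: B−A = (-125, -95, +0.1); C−A = (0, -145, +0.9).
Solve a·Δx + b·Δy = Δd: det = (-125)·(-145) − 0·(-95) = 18125.
∂d/∂x = [(+0.1)·(-145) − (+0.9)·(-95)] / 18125 = +0.003917
∂d/∂y = [(-125)·(+0.9) − 0·(+0.1)] / 18125 = -0.006207
|∇f| = √(0.003917² + -0.006207²) = 0.00734 m/m

0.00734 m/m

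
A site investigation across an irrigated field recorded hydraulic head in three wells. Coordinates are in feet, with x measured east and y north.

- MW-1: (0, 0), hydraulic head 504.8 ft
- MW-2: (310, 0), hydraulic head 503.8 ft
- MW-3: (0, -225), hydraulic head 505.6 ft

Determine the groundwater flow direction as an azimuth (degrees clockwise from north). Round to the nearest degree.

042°

∂h/∂x = (503.8 − 504.8) / (310 − 0) = -0.003226
∂h/∂y = (505.6 − 504.8) / (-225 − 0) = -0.003556
Flow direction (−∇h) has components (+0.003226 E, +0.003556 N).
Azimuth = atan2(E, N) = atan2(+0.003226, +0.003556) = 42.2° ≈ 042°.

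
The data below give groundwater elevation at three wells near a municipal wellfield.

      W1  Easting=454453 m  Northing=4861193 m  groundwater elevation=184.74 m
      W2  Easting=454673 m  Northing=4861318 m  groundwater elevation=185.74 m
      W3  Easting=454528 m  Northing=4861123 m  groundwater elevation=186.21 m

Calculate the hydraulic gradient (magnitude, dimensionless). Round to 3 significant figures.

0.0143

Three-point gradient (reference W1): Δ to W2 = (220, 125, +1.00), Δ to W3 = (75, -70, +1.47).
∂h/∂x = +0.01024, ∂h/∂y = -0.01003 (det = -24775).
|∇h| = √(0.01024² + -0.01003²) = 0.01433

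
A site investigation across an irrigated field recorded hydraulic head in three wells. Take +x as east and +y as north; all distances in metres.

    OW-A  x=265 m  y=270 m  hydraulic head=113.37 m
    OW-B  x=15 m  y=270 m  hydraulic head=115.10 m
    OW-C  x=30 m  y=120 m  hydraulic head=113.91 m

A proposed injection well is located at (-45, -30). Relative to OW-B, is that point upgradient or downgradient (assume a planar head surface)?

With h = a·x + b·y + c and OW-A as origin, the differences give:
  (-250)·a + 0·b = +1.73
  (-235)·a + (-150)·b = +0.54
Eliminate b (×(-150) and ×0, subtract): 37500·a = -259.500 → a = ∂h/∂x = -0.006920
Back-substitute: b = ∂h/∂y = +0.007241.
Head at (-45, -30) = 113.37 + (-0.006920)·(-310) + (+0.007241)·(-300) = 113.34 m.
That is lower than the 115.10 m at OW-B, so the point is downgradient.

downgradient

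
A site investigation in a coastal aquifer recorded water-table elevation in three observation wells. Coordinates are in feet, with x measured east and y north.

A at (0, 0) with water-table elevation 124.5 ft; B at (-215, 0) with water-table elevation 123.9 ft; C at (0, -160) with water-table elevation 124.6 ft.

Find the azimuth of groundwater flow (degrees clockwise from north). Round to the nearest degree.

∂h/∂x = (123.9 − 124.5) / (-215 − 0) = +0.002791
∂h/∂y = (124.6 − 124.5) / (-160 − 0) = -0.0006250
Flow direction (−∇h) has components (-0.002791 E, +0.0006250 N).
Azimuth = atan2(E, N) = atan2(-0.002791, +0.0006250) = 282.6° ≈ 283°.

283°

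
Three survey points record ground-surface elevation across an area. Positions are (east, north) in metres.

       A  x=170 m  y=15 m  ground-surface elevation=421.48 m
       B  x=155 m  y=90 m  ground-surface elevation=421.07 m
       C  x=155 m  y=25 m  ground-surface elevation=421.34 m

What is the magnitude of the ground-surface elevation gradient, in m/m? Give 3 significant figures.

0.00777 m/m

Three-point gradient (reference A): Δ to B = (-15, 75, -0.41), Δ to C = (-15, 10, -0.14).
∂z/∂x = +0.006564, ∂z/∂y = -0.004154 (det = 975).
|∇f| = √(0.006564² + -0.004154²) = 0.007768 m/m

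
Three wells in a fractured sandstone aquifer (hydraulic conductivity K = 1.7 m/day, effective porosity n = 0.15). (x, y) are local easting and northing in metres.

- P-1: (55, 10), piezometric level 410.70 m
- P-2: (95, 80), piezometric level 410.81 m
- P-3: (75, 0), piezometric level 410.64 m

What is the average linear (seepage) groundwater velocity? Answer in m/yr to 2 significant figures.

13 m/yr

Differences from P-1: to P-2 (Δx, Δy, Δh) = (40, 70, +0.11); to P-3 = (20, -10, -0.06).
Solve a·Δx + b·Δy = Δh: det = 40·(-10) − 20·70 = -1800.
∂h/∂x = [(+0.11)·(-10) − (-0.06)·70] / -1800 = -0.001722
∂h/∂y = [40·(-0.06) − 20·(+0.11)] / -1800 = +0.002556
|∇h| = √(-0.001722² + 0.002556²) = 0.003082
Seepage velocity v = K·i/n = 1.7 × 0.003082 / 0.15 = 0.03493 m/day = 12.76 m/yr.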